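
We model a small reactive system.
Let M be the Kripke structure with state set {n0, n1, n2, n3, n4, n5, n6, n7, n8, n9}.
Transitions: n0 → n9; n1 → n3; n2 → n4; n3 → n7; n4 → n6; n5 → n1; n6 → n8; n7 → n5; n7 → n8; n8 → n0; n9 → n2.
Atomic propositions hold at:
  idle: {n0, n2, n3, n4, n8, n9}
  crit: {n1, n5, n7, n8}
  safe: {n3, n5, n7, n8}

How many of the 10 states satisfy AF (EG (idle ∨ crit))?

4

Sat(idle ∨ crit) = {n0, n1, n2, n3, n4, n5, n7, n8, n9}
EG (idle ∨ crit): greatest fixpoint, start Z0 = {n0, n1, n2, n3, n4, n5, n7, n8, n9}, keep only states in Sat with some successor in Z. Z1 = {n0, n1, n2, n3, n5, n7, n8, n9}; Z2 = {n0, n1, n3, n5, n7, n8, n9}; Z3 = {n0, n1, n3, n5, n7, n8}; Z4 = {n1, n3, n5, n7, n8}; Z5 = {n1, n3, n5, n7}; fixed.
Sat(EG (idle ∨ crit)) = {n1, n3, n5, n7}
AF (EG (idle ∨ crit)): least fixpoint, start Z0 = {n1, n3, n5, n7}, add states with every successor in Z. Already a fixed point.
Sat(AF (EG (idle ∨ crit))) = {n1, n3, n5, n7}
|Sat(AF (EG (idle ∨ crit)))| = |{n1, n3, n5, n7}| = 4.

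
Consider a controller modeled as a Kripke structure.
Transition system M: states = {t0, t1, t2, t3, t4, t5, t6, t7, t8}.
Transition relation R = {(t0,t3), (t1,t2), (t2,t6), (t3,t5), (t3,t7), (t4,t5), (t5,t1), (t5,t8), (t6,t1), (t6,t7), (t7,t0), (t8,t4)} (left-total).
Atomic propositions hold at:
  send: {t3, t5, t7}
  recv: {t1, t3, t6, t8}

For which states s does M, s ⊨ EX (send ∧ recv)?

{t0}

Sat(send ∧ recv) = {t3}
Sat(EX (send ∧ recv)) = {s : some successor in {t3}} = {t0}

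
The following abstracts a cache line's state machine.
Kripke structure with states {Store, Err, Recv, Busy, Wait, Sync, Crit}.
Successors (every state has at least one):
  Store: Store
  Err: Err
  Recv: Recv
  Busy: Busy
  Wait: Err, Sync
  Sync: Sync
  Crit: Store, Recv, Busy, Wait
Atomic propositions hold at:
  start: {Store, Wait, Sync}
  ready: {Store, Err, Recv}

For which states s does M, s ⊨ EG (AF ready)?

{Store, Err, Recv}

AF ready: least fixpoint, start Z0 = {Store, Err, Recv}, add states with every successor in Z. Already a fixed point.
Sat(AF ready) = {Store, Err, Recv}
EG (AF ready): greatest fixpoint, start Z0 = {Store, Err, Recv}, keep only states in Sat with some successor in Z. Already a fixed point.
Sat(EG (AF ready)) = {Store, Err, Recv}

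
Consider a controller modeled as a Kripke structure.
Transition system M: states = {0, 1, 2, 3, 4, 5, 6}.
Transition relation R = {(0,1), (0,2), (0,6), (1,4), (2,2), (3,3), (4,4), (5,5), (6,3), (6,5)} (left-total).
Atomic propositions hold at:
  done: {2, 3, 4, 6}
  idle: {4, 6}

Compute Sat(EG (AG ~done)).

Sat(~done) = {0, 1, 5}
AG ~done: greatest fixpoint, start Z0 = {0, 1, 5}, keep only states in Sat with every successor in Z. Z1 = {5}; fixed.
Sat(AG ~done) = {5}
EG (AG ~done): greatest fixpoint, start Z0 = {5}, keep only states in Sat with some successor in Z. Already a fixed point.
Sat(EG (AG ~done)) = {5}

{5}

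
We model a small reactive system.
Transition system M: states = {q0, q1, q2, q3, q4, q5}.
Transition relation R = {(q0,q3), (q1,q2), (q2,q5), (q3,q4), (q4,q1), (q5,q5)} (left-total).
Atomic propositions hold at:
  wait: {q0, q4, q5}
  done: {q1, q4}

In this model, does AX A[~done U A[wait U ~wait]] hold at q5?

No

Sat(~done) = {q0, q2, q3, q5}
Sat(~wait) = {q1, q2, q3}
A[wait U ~wait]: least fixpoint, start Z0 = Sat(~wait) = {q1, q2, q3}, add states in Sat(wait) with every successor in Z. Z1 = {q0, q1, q2, q3, q4}; fixed.
Sat(A[wait U ~wait]) = {q0, q1, q2, q3, q4}
A[~done U A[wait U ~wait]]: least fixpoint, start Z0 = Sat(A[wait U ~wait]) = {q0, q1, q2, q3, q4}, add states in Sat(~done) with every successor in Z. Already a fixed point.
Sat(A[~done U A[wait U ~wait]]) = {q0, q1, q2, q3, q4}
Sat(AX A[~done U A[wait U ~wait]]) = {s : every successor in {q0, q1, q2, q3, q4}} = {q0, q1, q3, q4}
q5 ∉ Sat(AX A[~done U A[wait U ~wait]]) = {q0, q1, q3, q4}, so the formula does not hold at q5.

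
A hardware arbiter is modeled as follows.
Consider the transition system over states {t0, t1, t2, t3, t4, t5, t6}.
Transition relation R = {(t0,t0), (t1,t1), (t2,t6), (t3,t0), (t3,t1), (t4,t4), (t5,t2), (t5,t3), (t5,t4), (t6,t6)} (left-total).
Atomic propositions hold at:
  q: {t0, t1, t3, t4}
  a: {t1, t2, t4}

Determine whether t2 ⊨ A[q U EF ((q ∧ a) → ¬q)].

Yes

Sat(q ∧ a) = {t1, t4}
Sat(¬q) = {t2, t5, t6}
Sat((q ∧ a) → ¬q) = {t0, t2, t3, t5, t6}
EF ((q ∧ a) → ¬q): least fixpoint, start Z0 = {t0, t2, t3, t5, t6}, add states with some successor in Z. Already a fixed point.
Sat(EF ((q ∧ a) → ¬q)) = {t0, t2, t3, t5, t6}
A[q U EF ((q ∧ a) → ¬q)]: least fixpoint, start Z0 = Sat(EF ((q ∧ a) → ¬q)) = {t0, t2, t3, t5, t6}, add states in Sat(q) with every successor in Z. Already a fixed point.
Sat(A[q U EF ((q ∧ a) → ¬q)]) = {t0, t2, t3, t5, t6}
t2 ∈ Sat(A[q U EF ((q ∧ a) → ¬q)]) = {t0, t2, t3, t5, t6}, so the formula holds at t2.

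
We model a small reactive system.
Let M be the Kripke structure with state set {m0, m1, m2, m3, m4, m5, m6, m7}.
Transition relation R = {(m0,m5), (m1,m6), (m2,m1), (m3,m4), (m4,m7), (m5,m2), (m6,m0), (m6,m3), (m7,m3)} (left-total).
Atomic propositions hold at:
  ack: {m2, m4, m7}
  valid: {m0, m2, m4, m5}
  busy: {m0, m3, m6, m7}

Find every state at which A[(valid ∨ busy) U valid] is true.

Sat(valid ∨ busy) = {m0, m2, m3, m4, m5, m6, m7}
A[(valid ∨ busy) U valid]: least fixpoint, start Z0 = Sat(valid) = {m0, m2, m4, m5}, add states in Sat(valid ∨ busy) with every successor in Z. Z1 = {m0, m2, m3, m4, m5}; Z2 = {m0, m2, m3, m4, m5, m6, m7}; fixed.
Sat(A[(valid ∨ busy) U valid]) = {m0, m2, m3, m4, m5, m6, m7}

{m0, m2, m3, m4, m5, m6, m7}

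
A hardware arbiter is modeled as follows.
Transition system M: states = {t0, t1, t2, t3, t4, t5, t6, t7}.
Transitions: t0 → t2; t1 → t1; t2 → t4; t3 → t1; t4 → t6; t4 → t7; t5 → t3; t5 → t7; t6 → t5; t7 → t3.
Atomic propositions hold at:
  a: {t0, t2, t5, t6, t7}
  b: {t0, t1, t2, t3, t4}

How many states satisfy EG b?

2

EG b: greatest fixpoint, start Z0 = {t0, t1, t2, t3, t4}, keep only states in Sat with some successor in Z. Z1 = {t0, t1, t2, t3}; Z2 = {t0, t1, t3}; Z3 = {t1, t3}; fixed.
Sat(EG b) = {t1, t3}
|Sat(EG b)| = |{t1, t3}| = 2.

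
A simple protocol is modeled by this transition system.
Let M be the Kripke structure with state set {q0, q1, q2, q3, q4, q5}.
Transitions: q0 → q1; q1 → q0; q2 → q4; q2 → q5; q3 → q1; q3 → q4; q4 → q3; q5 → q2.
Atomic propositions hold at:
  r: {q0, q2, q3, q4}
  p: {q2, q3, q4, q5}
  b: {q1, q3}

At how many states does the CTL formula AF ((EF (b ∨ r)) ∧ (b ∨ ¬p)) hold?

4

Sat(b ∨ r) = {q0, q1, q2, q3, q4}
EF (b ∨ r): least fixpoint, start Z0 = {q0, q1, q2, q3, q4}, add states with some successor in Z. Z1 = {q0, q1, q2, q3, q4, q5}; fixed.
Sat(EF (b ∨ r)) = {q0, q1, q2, q3, q4, q5}
Sat(¬p) = {q0, q1}
Sat(b ∨ ¬p) = {q0, q1, q3}
Sat((EF (b ∨ r)) ∧ (b ∨ ¬p)) = {q0, q1, q3}
AF ((EF (b ∨ r)) ∧ (b ∨ ¬p)): least fixpoint, start Z0 = {q0, q1, q3}, add states with every successor in Z. Z1 = {q0, q1, q3, q4}; fixed.
Sat(AF ((EF (b ∨ r)) ∧ (b ∨ ¬p))) = {q0, q1, q3, q4}
|Sat(AF ((EF (b ∨ r)) ∧ (b ∨ ¬p)))| = |{q0, q1, q3, q4}| = 4.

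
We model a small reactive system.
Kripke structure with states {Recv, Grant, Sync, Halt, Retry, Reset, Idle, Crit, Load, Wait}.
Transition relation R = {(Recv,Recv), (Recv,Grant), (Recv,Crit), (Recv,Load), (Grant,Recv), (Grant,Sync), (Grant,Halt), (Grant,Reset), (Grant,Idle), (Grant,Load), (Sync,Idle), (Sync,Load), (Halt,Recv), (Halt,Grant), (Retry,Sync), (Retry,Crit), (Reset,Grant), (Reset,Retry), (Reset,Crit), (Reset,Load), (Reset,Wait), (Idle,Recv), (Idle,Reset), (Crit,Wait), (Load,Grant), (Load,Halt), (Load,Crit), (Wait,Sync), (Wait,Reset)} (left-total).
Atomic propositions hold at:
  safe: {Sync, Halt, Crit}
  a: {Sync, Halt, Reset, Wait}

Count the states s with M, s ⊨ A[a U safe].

3

A[a U safe]: least fixpoint, start Z0 = Sat(safe) = {Sync, Halt, Crit}, add states in Sat(a) with every successor in Z. Already a fixed point.
Sat(A[a U safe]) = {Sync, Halt, Crit}
|Sat(A[a U safe])| = |{Sync, Halt, Crit}| = 3.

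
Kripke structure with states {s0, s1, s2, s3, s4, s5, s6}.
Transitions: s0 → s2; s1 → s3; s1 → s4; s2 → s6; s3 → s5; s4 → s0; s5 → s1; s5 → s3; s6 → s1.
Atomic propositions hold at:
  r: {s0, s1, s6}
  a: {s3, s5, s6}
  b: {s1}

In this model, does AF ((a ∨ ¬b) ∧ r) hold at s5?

No

Sat(¬b) = {s0, s2, s3, s4, s5, s6}
Sat(a ∨ ¬b) = {s0, s2, s3, s4, s5, s6}
Sat((a ∨ ¬b) ∧ r) = {s0, s6}
AF ((a ∨ ¬b) ∧ r): least fixpoint, start Z0 = {s0, s6}, add states with every successor in Z. Z1 = {s0, s2, s4, s6}; fixed.
Sat(AF ((a ∨ ¬b) ∧ r)) = {s0, s2, s4, s6}
s5 ∉ Sat(AF ((a ∨ ¬b) ∧ r)) = {s0, s2, s4, s6}, so the formula does not hold at s5.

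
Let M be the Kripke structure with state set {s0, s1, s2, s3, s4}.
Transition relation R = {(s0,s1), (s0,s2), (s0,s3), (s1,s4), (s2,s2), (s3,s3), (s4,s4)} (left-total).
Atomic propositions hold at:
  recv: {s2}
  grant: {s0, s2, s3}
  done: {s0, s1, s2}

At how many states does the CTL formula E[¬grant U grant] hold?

Sat(¬grant) = {s1, s4}
E[¬grant U grant]: least fixpoint, start Z0 = Sat(grant) = {s0, s2, s3}, add states in Sat(¬grant) with some successor in Z. Already a fixed point.
Sat(E[¬grant U grant]) = {s0, s2, s3}
|Sat(E[¬grant U grant])| = |{s0, s2, s3}| = 3.

3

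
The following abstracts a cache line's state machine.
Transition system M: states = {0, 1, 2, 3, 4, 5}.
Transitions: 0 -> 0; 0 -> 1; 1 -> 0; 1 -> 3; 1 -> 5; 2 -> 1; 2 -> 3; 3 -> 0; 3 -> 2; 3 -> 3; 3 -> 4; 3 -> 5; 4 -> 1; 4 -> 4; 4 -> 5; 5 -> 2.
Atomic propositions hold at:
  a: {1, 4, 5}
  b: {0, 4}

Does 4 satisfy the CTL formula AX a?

Yes

Sat(AX a) = {s : every successor in {1, 4, 5}} = {4}
4 ∈ Sat(AX a) = {4}, so the formula holds at 4.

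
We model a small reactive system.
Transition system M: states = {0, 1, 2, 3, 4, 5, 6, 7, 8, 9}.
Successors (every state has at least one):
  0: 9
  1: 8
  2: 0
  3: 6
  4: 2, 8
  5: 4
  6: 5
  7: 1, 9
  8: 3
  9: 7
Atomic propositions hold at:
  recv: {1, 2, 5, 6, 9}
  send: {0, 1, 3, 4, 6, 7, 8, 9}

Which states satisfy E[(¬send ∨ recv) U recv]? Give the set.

Sat(¬send) = {2, 5}
Sat(¬send ∨ recv) = {1, 2, 5, 6, 9}
E[(¬send ∨ recv) U recv]: least fixpoint, start Z0 = Sat(recv) = {1, 2, 5, 6, 9}, add states in Sat(¬send ∨ recv) with some successor in Z. Already a fixed point.
Sat(E[(¬send ∨ recv) U recv]) = {1, 2, 5, 6, 9}

{1, 2, 5, 6, 9}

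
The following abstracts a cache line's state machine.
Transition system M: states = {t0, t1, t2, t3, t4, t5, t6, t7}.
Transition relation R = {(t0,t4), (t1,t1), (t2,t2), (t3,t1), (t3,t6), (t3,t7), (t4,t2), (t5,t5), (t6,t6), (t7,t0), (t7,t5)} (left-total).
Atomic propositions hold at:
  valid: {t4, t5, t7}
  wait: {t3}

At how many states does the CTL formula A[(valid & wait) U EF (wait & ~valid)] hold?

Sat(valid & wait) = ∅
Sat(~valid) = {t0, t1, t2, t3, t6}
Sat(wait & ~valid) = {t3}
EF (wait & ~valid): least fixpoint, start Z0 = {t3}, add states with some successor in Z. Already a fixed point.
Sat(EF (wait & ~valid)) = {t3}
A[(valid & wait) U EF (wait & ~valid)]: least fixpoint, start Z0 = Sat(EF (wait & ~valid)) = {t3}, add states in Sat(valid & wait) with every successor in Z. Already a fixed point.
Sat(A[(valid & wait) U EF (wait & ~valid)]) = {t3}
|Sat(A[(valid & wait) U EF (wait & ~valid)])| = |{t3}| = 1.

1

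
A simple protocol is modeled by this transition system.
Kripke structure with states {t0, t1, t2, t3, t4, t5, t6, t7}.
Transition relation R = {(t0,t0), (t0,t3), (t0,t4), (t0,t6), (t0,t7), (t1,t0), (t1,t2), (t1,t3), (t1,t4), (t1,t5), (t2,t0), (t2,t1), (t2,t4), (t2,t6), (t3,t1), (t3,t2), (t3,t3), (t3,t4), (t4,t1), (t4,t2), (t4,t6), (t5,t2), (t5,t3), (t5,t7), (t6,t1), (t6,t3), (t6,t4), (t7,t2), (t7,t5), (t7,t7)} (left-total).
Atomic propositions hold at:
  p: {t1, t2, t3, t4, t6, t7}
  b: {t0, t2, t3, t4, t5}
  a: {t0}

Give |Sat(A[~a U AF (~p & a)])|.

1

Sat(~a) = {t1, t2, t3, t4, t5, t6, t7}
Sat(~p) = {t0, t5}
Sat(~p & a) = {t0}
AF (~p & a): least fixpoint, start Z0 = {t0}, add states with every successor in Z. Already a fixed point.
Sat(AF (~p & a)) = {t0}
A[~a U AF (~p & a)]: least fixpoint, start Z0 = Sat(AF (~p & a)) = {t0}, add states in Sat(~a) with every successor in Z. Already a fixed point.
Sat(A[~a U AF (~p & a)]) = {t0}
|Sat(A[~a U AF (~p & a)])| = |{t0}| = 1.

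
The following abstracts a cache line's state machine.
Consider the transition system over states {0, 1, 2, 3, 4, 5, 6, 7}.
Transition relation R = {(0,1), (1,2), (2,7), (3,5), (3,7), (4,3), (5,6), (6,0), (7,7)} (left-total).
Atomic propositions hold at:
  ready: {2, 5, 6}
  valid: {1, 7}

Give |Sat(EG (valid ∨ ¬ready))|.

Sat(¬ready) = {0, 1, 3, 4, 7}
Sat(valid ∨ ¬ready) = {0, 1, 3, 4, 7}
EG (valid ∨ ¬ready): greatest fixpoint, start Z0 = {0, 1, 3, 4, 7}, keep only states in Sat with some successor in Z. Z1 = {0, 3, 4, 7}; Z2 = {3, 4, 7}; fixed.
Sat(EG (valid ∨ ¬ready)) = {3, 4, 7}
|Sat(EG (valid ∨ ¬ready))| = |{3, 4, 7}| = 3.

3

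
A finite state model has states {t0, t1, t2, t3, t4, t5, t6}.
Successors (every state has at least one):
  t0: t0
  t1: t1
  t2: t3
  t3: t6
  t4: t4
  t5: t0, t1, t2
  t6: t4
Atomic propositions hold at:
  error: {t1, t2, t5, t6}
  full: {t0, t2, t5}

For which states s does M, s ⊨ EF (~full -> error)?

{t0, t1, t2, t3, t5, t6}

Sat(~full) = {t1, t3, t4, t6}
Sat(~full -> error) = {t0, t1, t2, t5, t6}
EF (~full -> error): least fixpoint, start Z0 = {t0, t1, t2, t5, t6}, add states with some successor in Z. Z1 = {t0, t1, t2, t3, t5, t6}; fixed.
Sat(EF (~full -> error)) = {t0, t1, t2, t3, t5, t6}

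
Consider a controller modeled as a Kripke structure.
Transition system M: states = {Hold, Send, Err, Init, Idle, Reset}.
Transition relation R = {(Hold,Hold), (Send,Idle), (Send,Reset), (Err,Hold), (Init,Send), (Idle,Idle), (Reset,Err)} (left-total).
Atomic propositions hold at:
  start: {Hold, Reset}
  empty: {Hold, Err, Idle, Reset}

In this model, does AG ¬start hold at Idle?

Yes

Sat(¬start) = {Send, Err, Init, Idle}
AG ¬start: greatest fixpoint, start Z0 = {Send, Err, Init, Idle}, keep only states in Sat with every successor in Z. Z1 = {Init, Idle}; Z2 = {Idle}; fixed.
Sat(AG ¬start) = {Idle}
Idle ∈ Sat(AG ¬start) = {Idle}, so the formula holds at Idle.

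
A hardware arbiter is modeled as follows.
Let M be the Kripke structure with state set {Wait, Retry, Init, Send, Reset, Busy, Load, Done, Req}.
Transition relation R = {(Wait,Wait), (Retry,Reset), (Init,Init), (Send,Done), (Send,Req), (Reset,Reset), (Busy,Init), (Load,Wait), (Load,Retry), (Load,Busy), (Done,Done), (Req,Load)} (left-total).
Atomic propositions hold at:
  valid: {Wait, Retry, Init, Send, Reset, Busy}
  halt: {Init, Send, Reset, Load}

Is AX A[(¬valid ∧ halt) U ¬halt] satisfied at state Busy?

Sat(¬valid) = {Load, Done, Req}
Sat(¬valid ∧ halt) = {Load}
Sat(¬halt) = {Wait, Retry, Busy, Done, Req}
A[(¬valid ∧ halt) U ¬halt]: least fixpoint, start Z0 = Sat(¬halt) = {Wait, Retry, Busy, Done, Req}, add states in Sat(¬valid ∧ halt) with every successor in Z. Z1 = {Wait, Retry, Busy, Load, Done, Req}; fixed.
Sat(A[(¬valid ∧ halt) U ¬halt]) = {Wait, Retry, Busy, Load, Done, Req}
Sat(AX A[(¬valid ∧ halt) U ¬halt]) = {s : every successor in {Wait, Retry, Busy, Load, Done, Req}} = {Wait, Send, Load, Done, Req}
Busy ∉ Sat(AX A[(¬valid ∧ halt) U ¬halt]) = {Wait, Send, Load, Done, Req}, so the formula does not hold at Busy.

No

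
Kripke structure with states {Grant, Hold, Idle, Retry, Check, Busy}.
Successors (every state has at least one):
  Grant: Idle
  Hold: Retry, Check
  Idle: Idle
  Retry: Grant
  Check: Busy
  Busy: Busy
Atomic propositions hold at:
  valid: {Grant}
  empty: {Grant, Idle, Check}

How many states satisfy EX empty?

Sat(EX empty) = {s : some successor in {Grant, Idle, Check}} = {Grant, Hold, Idle, Retry}
|Sat(EX empty)| = |{Grant, Hold, Idle, Retry}| = 4.

4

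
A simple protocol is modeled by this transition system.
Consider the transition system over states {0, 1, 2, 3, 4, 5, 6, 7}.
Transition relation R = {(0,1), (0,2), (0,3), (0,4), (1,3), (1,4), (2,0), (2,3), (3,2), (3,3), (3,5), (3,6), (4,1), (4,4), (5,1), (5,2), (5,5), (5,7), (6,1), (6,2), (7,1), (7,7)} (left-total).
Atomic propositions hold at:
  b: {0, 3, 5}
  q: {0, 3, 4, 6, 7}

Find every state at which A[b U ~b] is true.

Sat(~b) = {1, 2, 4, 6, 7}
A[b U ~b]: least fixpoint, start Z0 = Sat(~b) = {1, 2, 4, 6, 7}, add states in Sat(b) with every successor in Z. Already a fixed point.
Sat(A[b U ~b]) = {1, 2, 4, 6, 7}

{1, 2, 4, 6, 7}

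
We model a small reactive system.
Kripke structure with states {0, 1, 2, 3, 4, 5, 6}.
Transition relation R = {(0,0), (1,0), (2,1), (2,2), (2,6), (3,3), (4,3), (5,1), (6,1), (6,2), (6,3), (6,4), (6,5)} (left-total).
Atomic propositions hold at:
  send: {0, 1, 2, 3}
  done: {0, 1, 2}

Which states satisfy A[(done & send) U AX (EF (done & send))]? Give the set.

Sat(done & send) = {0, 1, 2}
EF (done & send): least fixpoint, start Z0 = {0, 1, 2}, add states with some successor in Z. Z1 = {0, 1, 2, 5, 6}; fixed.
Sat(EF (done & send)) = {0, 1, 2, 5, 6}
Sat(AX (EF (done & send))) = {s : every successor in {0, 1, 2, 5, 6}} = {0, 1, 2, 5}
A[(done & send) U AX (EF (done & send))]: least fixpoint, start Z0 = Sat(AX (EF (done & send))) = {0, 1, 2, 5}, add states in Sat(done & send) with every successor in Z. Already a fixed point.
Sat(A[(done & send) U AX (EF (done & send))]) = {0, 1, 2, 5}

{0, 1, 2, 5}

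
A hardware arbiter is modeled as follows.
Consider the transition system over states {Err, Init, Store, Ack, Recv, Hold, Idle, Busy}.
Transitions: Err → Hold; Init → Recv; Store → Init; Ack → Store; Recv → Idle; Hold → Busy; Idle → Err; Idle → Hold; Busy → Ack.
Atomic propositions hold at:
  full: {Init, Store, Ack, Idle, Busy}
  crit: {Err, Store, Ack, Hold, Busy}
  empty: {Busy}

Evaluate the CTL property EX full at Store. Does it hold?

Sat(EX full) = {s : some successor in {Init, Store, Ack, Idle, Busy}} = {Store, Ack, Recv, Hold, Busy}
Store ∈ Sat(EX full) = {Store, Ack, Recv, Hold, Busy}, so the formula holds at Store.

Yes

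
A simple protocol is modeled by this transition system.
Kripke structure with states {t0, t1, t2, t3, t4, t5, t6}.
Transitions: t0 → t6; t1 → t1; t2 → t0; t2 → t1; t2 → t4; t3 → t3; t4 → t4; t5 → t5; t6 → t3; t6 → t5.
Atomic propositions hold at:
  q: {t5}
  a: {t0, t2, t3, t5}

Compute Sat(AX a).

{t3, t5, t6}

Sat(AX a) = {s : every successor in {t0, t2, t3, t5}} = {t3, t5, t6}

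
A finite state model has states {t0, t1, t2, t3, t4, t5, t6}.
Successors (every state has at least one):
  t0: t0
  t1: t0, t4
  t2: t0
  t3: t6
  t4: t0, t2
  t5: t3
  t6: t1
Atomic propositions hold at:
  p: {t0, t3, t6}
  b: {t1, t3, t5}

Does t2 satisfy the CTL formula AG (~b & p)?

Sat(~b) = {t0, t2, t4, t6}
Sat(~b & p) = {t0, t6}
AG (~b & p): greatest fixpoint, start Z0 = {t0, t6}, keep only states in Sat with every successor in Z. Z1 = {t0}; fixed.
Sat(AG (~b & p)) = {t0}
t2 ∉ Sat(AG (~b & p)) = {t0}, so the formula does not hold at t2.

No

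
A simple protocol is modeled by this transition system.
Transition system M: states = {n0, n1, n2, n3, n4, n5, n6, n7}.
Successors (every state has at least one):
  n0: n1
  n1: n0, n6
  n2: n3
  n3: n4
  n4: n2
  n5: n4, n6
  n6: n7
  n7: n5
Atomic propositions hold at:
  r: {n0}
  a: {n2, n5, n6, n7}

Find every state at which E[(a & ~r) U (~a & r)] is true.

Sat(~r) = {n1, n2, n3, n4, n5, n6, n7}
Sat(a & ~r) = {n2, n5, n6, n7}
Sat(~a) = {n0, n1, n3, n4}
Sat(~a & r) = {n0}
E[(a & ~r) U (~a & r)]: least fixpoint, start Z0 = Sat((~a & r)) = {n0}, add states in Sat(a & ~r) with some successor in Z. Already a fixed point.
Sat(E[(a & ~r) U (~a & r)]) = {n0}

{n0}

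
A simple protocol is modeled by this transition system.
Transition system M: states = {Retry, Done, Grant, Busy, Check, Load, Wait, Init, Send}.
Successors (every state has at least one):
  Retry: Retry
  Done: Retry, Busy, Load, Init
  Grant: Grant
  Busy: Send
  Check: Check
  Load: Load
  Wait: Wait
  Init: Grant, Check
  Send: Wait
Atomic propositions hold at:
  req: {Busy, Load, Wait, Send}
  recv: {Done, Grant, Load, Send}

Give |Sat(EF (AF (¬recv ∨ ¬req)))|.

Sat(¬recv) = {Retry, Busy, Check, Wait, Init}
Sat(¬req) = {Retry, Done, Grant, Check, Init}
Sat(¬recv ∨ ¬req) = {Retry, Done, Grant, Busy, Check, Wait, Init}
AF (¬recv ∨ ¬req): least fixpoint, start Z0 = {Retry, Done, Grant, Busy, Check, Wait, Init}, add states with every successor in Z. Z1 = {Retry, Done, Grant, Busy, Check, Wait, Init, Send}; fixed.
Sat(AF (¬recv ∨ ¬req)) = {Retry, Done, Grant, Busy, Check, Wait, Init, Send}
EF (AF (¬recv ∨ ¬req)): least fixpoint, start Z0 = {Retry, Done, Grant, Busy, Check, Wait, Init, Send}, add states with some successor in Z. Already a fixed point.
Sat(EF (AF (¬recv ∨ ¬req))) = {Retry, Done, Grant, Busy, Check, Wait, Init, Send}
|Sat(EF (AF (¬recv ∨ ¬req)))| = |{Retry, Done, Grant, Busy, Check, Wait, Init, Send}| = 8.

8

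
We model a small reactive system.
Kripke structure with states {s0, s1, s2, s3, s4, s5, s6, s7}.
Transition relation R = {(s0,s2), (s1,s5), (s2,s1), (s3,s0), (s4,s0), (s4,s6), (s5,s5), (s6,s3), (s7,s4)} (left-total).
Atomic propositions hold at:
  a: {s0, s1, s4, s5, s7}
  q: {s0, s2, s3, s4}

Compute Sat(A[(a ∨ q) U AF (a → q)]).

{s0, s2, s3, s4, s6, s7}

Sat(a ∨ q) = {s0, s1, s2, s3, s4, s5, s7}
Sat(a → q) = {s0, s2, s3, s4, s6}
AF (a → q): least fixpoint, start Z0 = {s0, s2, s3, s4, s6}, add states with every successor in Z. Z1 = {s0, s2, s3, s4, s6, s7}; fixed.
Sat(AF (a → q)) = {s0, s2, s3, s4, s6, s7}
A[(a ∨ q) U AF (a → q)]: least fixpoint, start Z0 = Sat(AF (a → q)) = {s0, s2, s3, s4, s6, s7}, add states in Sat(a ∨ q) with every successor in Z. Already a fixed point.
Sat(A[(a ∨ q) U AF (a → q)]) = {s0, s2, s3, s4, s6, s7}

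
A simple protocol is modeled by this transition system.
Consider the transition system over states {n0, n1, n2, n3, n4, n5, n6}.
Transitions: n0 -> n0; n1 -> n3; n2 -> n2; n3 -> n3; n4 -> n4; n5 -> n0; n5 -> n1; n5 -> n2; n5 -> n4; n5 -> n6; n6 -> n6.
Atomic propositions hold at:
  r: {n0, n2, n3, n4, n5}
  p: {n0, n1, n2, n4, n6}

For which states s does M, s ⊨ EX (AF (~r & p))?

Sat(~r) = {n1, n6}
Sat(~r & p) = {n1, n6}
AF (~r & p): least fixpoint, start Z0 = {n1, n6}, add states with every successor in Z. Already a fixed point.
Sat(AF (~r & p)) = {n1, n6}
Sat(EX (AF (~r & p))) = {s : some successor in {n1, n6}} = {n5, n6}

{n5, n6}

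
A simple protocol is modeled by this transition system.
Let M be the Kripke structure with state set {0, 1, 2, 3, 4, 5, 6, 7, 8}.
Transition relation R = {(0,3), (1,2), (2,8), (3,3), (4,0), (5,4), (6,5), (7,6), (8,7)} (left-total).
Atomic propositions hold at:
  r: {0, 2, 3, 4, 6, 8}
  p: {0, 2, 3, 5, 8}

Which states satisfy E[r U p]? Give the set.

{0, 2, 3, 4, 5, 6, 8}

E[r U p]: least fixpoint, start Z0 = Sat(p) = {0, 2, 3, 5, 8}, add states in Sat(r) with some successor in Z. Z1 = {0, 2, 3, 4, 5, 6, 8}; fixed.
Sat(E[r U p]) = {0, 2, 3, 4, 5, 6, 8}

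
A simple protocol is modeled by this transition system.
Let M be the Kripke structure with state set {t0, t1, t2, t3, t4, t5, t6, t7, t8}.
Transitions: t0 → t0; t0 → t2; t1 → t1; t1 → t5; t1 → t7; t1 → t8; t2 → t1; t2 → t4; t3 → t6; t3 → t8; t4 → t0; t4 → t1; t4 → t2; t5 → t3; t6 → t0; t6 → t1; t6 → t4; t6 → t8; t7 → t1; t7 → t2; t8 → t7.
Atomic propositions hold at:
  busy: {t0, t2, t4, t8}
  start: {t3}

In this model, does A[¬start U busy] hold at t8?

Sat(¬start) = {t0, t1, t2, t4, t5, t6, t7, t8}
A[¬start U busy]: least fixpoint, start Z0 = Sat(busy) = {t0, t2, t4, t8}, add states in Sat(¬start) with every successor in Z. Already a fixed point.
Sat(A[¬start U busy]) = {t0, t2, t4, t8}
t8 ∈ Sat(A[¬start U busy]) = {t0, t2, t4, t8}, so the formula holds at t8.

Yes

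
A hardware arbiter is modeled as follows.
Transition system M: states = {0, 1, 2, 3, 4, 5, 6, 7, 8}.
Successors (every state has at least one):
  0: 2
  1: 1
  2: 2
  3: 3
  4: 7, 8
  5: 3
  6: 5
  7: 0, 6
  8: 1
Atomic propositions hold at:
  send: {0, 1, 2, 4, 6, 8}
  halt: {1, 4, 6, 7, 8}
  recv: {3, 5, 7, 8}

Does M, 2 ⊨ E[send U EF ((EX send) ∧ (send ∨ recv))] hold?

Sat(EX send) = {s : some successor in {0, 1, 2, 4, 6, 8}} = {0, 1, 2, 4, 7, 8}
Sat(send ∨ recv) = {0, 1, 2, 3, 4, 5, 6, 7, 8}
Sat((EX send) ∧ (send ∨ recv)) = {0, 1, 2, 4, 7, 8}
EF ((EX send) ∧ (send ∨ recv)): least fixpoint, start Z0 = {0, 1, 2, 4, 7, 8}, add states with some successor in Z. Already a fixed point.
Sat(EF ((EX send) ∧ (send ∨ recv))) = {0, 1, 2, 4, 7, 8}
E[send U EF ((EX send) ∧ (send ∨ recv))]: least fixpoint, start Z0 = Sat(EF ((EX send) ∧ (send ∨ recv))) = {0, 1, 2, 4, 7, 8}, add states in Sat(send) with some successor in Z. Already a fixed point.
Sat(E[send U EF ((EX send) ∧ (send ∨ recv))]) = {0, 1, 2, 4, 7, 8}
2 ∈ Sat(E[send U EF ((EX send) ∧ (send ∨ recv))]) = {0, 1, 2, 4, 7, 8}, so the formula holds at 2.

Yes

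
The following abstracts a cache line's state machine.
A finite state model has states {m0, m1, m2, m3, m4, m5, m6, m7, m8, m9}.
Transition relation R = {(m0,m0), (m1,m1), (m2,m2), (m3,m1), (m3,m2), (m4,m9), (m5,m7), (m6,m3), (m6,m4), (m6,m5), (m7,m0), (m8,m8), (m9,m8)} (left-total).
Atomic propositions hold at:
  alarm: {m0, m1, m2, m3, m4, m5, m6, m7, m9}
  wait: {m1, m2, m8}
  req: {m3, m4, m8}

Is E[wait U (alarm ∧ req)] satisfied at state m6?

No

Sat(alarm ∧ req) = {m3, m4}
E[wait U (alarm ∧ req)]: least fixpoint, start Z0 = Sat((alarm ∧ req)) = {m3, m4}, add states in Sat(wait) with some successor in Z. Already a fixed point.
Sat(E[wait U (alarm ∧ req)]) = {m3, m4}
m6 ∉ Sat(E[wait U (alarm ∧ req)]) = {m3, m4}, so the formula does not hold at m6.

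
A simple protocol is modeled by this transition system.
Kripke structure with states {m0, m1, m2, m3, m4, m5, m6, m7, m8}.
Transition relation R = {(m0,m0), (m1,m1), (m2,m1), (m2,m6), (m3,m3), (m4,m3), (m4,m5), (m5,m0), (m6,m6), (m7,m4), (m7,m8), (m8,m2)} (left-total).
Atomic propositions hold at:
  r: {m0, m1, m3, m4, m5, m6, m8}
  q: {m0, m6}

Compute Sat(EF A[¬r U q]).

Sat(¬r) = {m2, m7}
A[¬r U q]: least fixpoint, start Z0 = Sat(q) = {m0, m6}, add states in Sat(¬r) with every successor in Z. Already a fixed point.
Sat(A[¬r U q]) = {m0, m6}
EF A[¬r U q]: least fixpoint, start Z0 = {m0, m6}, add states with some successor in Z. Z1 = {m0, m2, m5, m6}; Z2 = {m0, m2, m4, m5, m6, m8}; Z3 = {m0, m2, m4, m5, m6, m7, m8}; fixed.
Sat(EF A[¬r U q]) = {m0, m2, m4, m5, m6, m7, m8}

{m0, m2, m4, m5, m6, m7, m8}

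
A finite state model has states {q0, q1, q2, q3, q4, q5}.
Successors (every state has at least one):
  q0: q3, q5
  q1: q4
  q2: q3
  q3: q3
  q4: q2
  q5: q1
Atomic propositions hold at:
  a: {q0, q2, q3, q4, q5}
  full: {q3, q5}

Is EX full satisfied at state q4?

Sat(EX full) = {s : some successor in {q3, q5}} = {q0, q2, q3}
q4 ∉ Sat(EX full) = {q0, q2, q3}, so the formula does not hold at q4.

No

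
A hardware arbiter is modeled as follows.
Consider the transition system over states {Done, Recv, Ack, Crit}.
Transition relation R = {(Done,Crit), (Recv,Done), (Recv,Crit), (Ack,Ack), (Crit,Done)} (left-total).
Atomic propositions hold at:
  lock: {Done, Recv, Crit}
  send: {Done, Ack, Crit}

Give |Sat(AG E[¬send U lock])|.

3

Sat(¬send) = {Recv}
E[¬send U lock]: least fixpoint, start Z0 = Sat(lock) = {Done, Recv, Crit}, add states in Sat(¬send) with some successor in Z. Already a fixed point.
Sat(E[¬send U lock]) = {Done, Recv, Crit}
AG E[¬send U lock]: greatest fixpoint, start Z0 = {Done, Recv, Crit}, keep only states in Sat with every successor in Z. Already a fixed point.
Sat(AG E[¬send U lock]) = {Done, Recv, Crit}
|Sat(AG E[¬send U lock])| = |{Done, Recv, Crit}| = 3.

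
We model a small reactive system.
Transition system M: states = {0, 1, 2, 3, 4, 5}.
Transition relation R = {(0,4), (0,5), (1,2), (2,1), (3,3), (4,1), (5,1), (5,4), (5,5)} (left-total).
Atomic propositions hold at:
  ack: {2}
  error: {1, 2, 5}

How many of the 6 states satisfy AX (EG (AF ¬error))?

1

Sat(¬error) = {0, 3, 4}
AF ¬error: least fixpoint, start Z0 = {0, 3, 4}, add states with every successor in Z. Already a fixed point.
Sat(AF ¬error) = {0, 3, 4}
EG (AF ¬error): greatest fixpoint, start Z0 = {0, 3, 4}, keep only states in Sat with some successor in Z. Z1 = {0, 3}; Z2 = {3}; fixed.
Sat(EG (AF ¬error)) = {3}
Sat(AX (EG (AF ¬error))) = {s : every successor in {3}} = {3}
|Sat(AX (EG (AF ¬error)))| = |{3}| = 1.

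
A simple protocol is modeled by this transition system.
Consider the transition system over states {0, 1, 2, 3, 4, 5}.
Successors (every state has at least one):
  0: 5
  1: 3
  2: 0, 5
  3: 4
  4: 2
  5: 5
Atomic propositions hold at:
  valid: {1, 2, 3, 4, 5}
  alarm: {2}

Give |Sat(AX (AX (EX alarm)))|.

1

Sat(EX alarm) = {s : some successor in {2}} = {4}
Sat(AX (EX alarm)) = {s : every successor in {4}} = {3}
Sat(AX (AX (EX alarm))) = {s : every successor in {3}} = {1}
|Sat(AX (AX (EX alarm)))| = |{1}| = 1.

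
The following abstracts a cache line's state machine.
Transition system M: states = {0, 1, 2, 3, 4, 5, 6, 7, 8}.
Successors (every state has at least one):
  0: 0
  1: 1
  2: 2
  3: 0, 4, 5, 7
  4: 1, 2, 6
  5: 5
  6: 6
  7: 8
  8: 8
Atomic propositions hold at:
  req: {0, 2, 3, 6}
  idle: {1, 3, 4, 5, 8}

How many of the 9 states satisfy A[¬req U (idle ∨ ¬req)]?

Sat(¬req) = {1, 4, 5, 7, 8}
Sat(idle ∨ ¬req) = {1, 3, 4, 5, 7, 8}
A[¬req U (idle ∨ ¬req)]: least fixpoint, start Z0 = Sat((idle ∨ ¬req)) = {1, 3, 4, 5, 7, 8}, add states in Sat(¬req) with every successor in Z. Already a fixed point.
Sat(A[¬req U (idle ∨ ¬req)]) = {1, 3, 4, 5, 7, 8}
|Sat(A[¬req U (idle ∨ ¬req)])| = |{1, 3, 4, 5, 7, 8}| = 6.

6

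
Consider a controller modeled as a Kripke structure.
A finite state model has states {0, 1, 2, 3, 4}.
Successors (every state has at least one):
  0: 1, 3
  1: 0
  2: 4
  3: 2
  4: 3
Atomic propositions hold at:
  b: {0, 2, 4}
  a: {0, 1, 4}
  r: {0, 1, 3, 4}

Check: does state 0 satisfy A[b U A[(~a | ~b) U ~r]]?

No

Sat(~a) = {2, 3}
Sat(~b) = {1, 3}
Sat(~a | ~b) = {1, 2, 3}
Sat(~r) = {2}
A[(~a | ~b) U ~r]: least fixpoint, start Z0 = Sat(~r) = {2}, add states in Sat(~a | ~b) with every successor in Z. Z1 = {2, 3}; fixed.
Sat(A[(~a | ~b) U ~r]) = {2, 3}
A[b U A[(~a | ~b) U ~r]]: least fixpoint, start Z0 = Sat(A[(~a | ~b) U ~r]) = {2, 3}, add states in Sat(b) with every successor in Z. Z1 = {2, 3, 4}; fixed.
Sat(A[b U A[(~a | ~b) U ~r]]) = {2, 3, 4}
0 ∉ Sat(A[b U A[(~a | ~b) U ~r]]) = {2, 3, 4}, so the formula does not hold at 0.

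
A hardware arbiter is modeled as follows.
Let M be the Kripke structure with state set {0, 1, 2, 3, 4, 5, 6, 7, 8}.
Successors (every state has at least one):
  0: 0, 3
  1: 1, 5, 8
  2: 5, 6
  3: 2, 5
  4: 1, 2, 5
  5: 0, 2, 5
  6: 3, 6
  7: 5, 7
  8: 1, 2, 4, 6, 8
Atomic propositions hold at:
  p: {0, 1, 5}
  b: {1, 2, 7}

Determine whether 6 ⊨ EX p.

No

Sat(EX p) = {s : some successor in {0, 1, 5}} = {0, 1, 2, 3, 4, 5, 7, 8}
6 ∉ Sat(EX p) = {0, 1, 2, 3, 4, 5, 7, 8}, so the formula does not hold at 6.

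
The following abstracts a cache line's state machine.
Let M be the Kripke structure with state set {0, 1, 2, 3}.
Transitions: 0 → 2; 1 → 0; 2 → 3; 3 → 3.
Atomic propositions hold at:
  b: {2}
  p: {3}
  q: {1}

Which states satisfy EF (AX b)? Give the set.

Sat(AX b) = {s : every successor in {2}} = {0}
EF (AX b): least fixpoint, start Z0 = {0}, add states with some successor in Z. Z1 = {0, 1}; fixed.
Sat(EF (AX b)) = {0, 1}

{0, 1}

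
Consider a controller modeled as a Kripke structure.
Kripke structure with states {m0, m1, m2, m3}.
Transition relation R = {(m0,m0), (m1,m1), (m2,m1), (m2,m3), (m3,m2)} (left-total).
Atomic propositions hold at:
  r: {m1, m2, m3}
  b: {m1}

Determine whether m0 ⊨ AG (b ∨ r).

No

Sat(b ∨ r) = {m1, m2, m3}
AG (b ∨ r): greatest fixpoint, start Z0 = {m1, m2, m3}, keep only states in Sat with every successor in Z. Already a fixed point.
Sat(AG (b ∨ r)) = {m1, m2, m3}
m0 ∉ Sat(AG (b ∨ r)) = {m1, m2, m3}, so the formula does not hold at m0.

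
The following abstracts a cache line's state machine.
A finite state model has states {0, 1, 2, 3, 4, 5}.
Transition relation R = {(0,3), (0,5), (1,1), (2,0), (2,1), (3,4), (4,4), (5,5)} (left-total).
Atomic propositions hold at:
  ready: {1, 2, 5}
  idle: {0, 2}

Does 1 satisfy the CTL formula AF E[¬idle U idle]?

Sat(¬idle) = {1, 3, 4, 5}
E[¬idle U idle]: least fixpoint, start Z0 = Sat(idle) = {0, 2}, add states in Sat(¬idle) with some successor in Z. Already a fixed point.
Sat(E[¬idle U idle]) = {0, 2}
AF E[¬idle U idle]: least fixpoint, start Z0 = {0, 2}, add states with every successor in Z. Already a fixed point.
Sat(AF E[¬idle U idle]) = {0, 2}
1 ∉ Sat(AF E[¬idle U idle]) = {0, 2}, so the formula does not hold at 1.

No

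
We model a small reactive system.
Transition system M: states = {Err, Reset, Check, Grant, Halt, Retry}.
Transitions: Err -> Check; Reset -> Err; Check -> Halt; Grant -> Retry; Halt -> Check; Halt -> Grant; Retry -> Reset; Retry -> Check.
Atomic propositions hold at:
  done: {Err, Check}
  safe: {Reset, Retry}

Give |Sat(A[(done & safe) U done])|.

2

Sat(done & safe) = ∅
A[(done & safe) U done]: least fixpoint, start Z0 = Sat(done) = {Err, Check}, add states in Sat(done & safe) with every successor in Z. Already a fixed point.
Sat(A[(done & safe) U done]) = {Err, Check}
|Sat(A[(done & safe) U done])| = |{Err, Check}| = 2.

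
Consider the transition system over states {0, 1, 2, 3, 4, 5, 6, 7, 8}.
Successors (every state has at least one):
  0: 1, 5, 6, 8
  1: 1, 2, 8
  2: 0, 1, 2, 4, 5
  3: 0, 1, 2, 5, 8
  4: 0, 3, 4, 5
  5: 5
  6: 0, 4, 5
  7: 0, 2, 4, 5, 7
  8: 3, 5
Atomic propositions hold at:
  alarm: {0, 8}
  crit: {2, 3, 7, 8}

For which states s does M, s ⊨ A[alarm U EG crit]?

EG crit: greatest fixpoint, start Z0 = {2, 3, 7, 8}, keep only states in Sat with some successor in Z. Already a fixed point.
Sat(EG crit) = {2, 3, 7, 8}
A[alarm U EG crit]: least fixpoint, start Z0 = Sat(EG crit) = {2, 3, 7, 8}, add states in Sat(alarm) with every successor in Z. Already a fixed point.
Sat(A[alarm U EG crit]) = {2, 3, 7, 8}

{2, 3, 7, 8}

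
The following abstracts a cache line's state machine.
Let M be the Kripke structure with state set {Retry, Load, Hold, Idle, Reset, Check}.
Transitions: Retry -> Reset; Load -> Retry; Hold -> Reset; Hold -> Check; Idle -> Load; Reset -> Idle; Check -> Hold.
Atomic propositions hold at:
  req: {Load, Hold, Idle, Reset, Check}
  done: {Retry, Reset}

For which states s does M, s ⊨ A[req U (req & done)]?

{Reset}

Sat(req & done) = {Reset}
A[req U (req & done)]: least fixpoint, start Z0 = Sat((req & done)) = {Reset}, add states in Sat(req) with every successor in Z. Already a fixed point.
Sat(A[req U (req & done)]) = {Reset}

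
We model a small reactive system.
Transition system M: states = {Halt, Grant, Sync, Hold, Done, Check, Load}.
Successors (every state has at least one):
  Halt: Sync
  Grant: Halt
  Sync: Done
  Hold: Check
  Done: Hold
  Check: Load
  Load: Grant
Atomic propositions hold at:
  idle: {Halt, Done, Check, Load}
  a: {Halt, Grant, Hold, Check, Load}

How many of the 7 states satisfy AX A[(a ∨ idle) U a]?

6

Sat(a ∨ idle) = {Halt, Grant, Hold, Done, Check, Load}
A[(a ∨ idle) U a]: least fixpoint, start Z0 = Sat(a) = {Halt, Grant, Hold, Check, Load}, add states in Sat(a ∨ idle) with every successor in Z. Z1 = {Halt, Grant, Hold, Done, Check, Load}; fixed.
Sat(A[(a ∨ idle) U a]) = {Halt, Grant, Hold, Done, Check, Load}
Sat(AX A[(a ∨ idle) U a]) = {s : every successor in {Halt, Grant, Hold, Done, Check, Load}} = {Grant, Sync, Hold, Done, Check, Load}
|Sat(AX A[(a ∨ idle) U a])| = |{Grant, Sync, Hold, Done, Check, Load}| = 6.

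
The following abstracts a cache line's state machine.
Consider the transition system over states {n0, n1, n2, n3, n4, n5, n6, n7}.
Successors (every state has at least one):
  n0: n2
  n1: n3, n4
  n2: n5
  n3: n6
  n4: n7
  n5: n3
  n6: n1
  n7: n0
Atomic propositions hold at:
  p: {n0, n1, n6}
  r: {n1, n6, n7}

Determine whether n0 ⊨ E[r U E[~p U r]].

No

Sat(~p) = {n2, n3, n4, n5, n7}
E[~p U r]: least fixpoint, start Z0 = Sat(r) = {n1, n6, n7}, add states in Sat(~p) with some successor in Z. Z1 = {n1, n3, n4, n6, n7}; Z2 = {n1, n3, n4, n5, n6, n7}; Z3 = {n1, n2, n3, n4, n5, n6, n7}; fixed.
Sat(E[~p U r]) = {n1, n2, n3, n4, n5, n6, n7}
E[r U E[~p U r]]: least fixpoint, start Z0 = Sat(E[~p U r]) = {n1, n2, n3, n4, n5, n6, n7}, add states in Sat(r) with some successor in Z. Already a fixed point.
Sat(E[r U E[~p U r]]) = {n1, n2, n3, n4, n5, n6, n7}
n0 ∉ Sat(E[r U E[~p U r]]) = {n1, n2, n3, n4, n5, n6, n7}, so the formula does not hold at n0.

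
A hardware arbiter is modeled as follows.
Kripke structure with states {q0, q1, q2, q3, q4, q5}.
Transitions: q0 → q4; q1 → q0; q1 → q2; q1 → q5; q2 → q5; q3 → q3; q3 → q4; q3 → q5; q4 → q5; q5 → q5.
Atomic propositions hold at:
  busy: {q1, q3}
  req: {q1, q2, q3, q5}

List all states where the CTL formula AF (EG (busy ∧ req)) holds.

{q3}

Sat(busy ∧ req) = {q1, q3}
EG (busy ∧ req): greatest fixpoint, start Z0 = {q1, q3}, keep only states in Sat with some successor in Z. Z1 = {q3}; fixed.
Sat(EG (busy ∧ req)) = {q3}
AF (EG (busy ∧ req)): least fixpoint, start Z0 = {q3}, add states with every successor in Z. Already a fixed point.
Sat(AF (EG (busy ∧ req))) = {q3}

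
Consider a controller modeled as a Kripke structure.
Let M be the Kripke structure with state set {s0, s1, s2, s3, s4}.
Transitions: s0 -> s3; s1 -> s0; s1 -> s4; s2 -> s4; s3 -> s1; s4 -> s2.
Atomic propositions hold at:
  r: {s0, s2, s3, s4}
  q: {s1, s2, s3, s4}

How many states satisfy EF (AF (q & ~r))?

3

Sat(~r) = {s1}
Sat(q & ~r) = {s1}
AF (q & ~r): least fixpoint, start Z0 = {s1}, add states with every successor in Z. Z1 = {s1, s3}; Z2 = {s0, s1, s3}; fixed.
Sat(AF (q & ~r)) = {s0, s1, s3}
EF (AF (q & ~r)): least fixpoint, start Z0 = {s0, s1, s3}, add states with some successor in Z. Already a fixed point.
Sat(EF (AF (q & ~r))) = {s0, s1, s3}
|Sat(EF (AF (q & ~r)))| = |{s0, s1, s3}| = 3.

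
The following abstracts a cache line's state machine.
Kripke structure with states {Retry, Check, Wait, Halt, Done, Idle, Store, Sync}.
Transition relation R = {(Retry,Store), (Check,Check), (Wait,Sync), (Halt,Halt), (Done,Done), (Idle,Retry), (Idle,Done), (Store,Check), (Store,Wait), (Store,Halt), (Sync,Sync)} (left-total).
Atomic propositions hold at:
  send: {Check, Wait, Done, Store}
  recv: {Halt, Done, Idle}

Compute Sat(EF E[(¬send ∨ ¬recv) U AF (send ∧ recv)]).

{Done, Idle}

Sat(¬send) = {Retry, Halt, Idle, Sync}
Sat(¬recv) = {Retry, Check, Wait, Store, Sync}
Sat(¬send ∨ ¬recv) = {Retry, Check, Wait, Halt, Idle, Store, Sync}
Sat(send ∧ recv) = {Done}
AF (send ∧ recv): least fixpoint, start Z0 = {Done}, add states with every successor in Z. Already a fixed point.
Sat(AF (send ∧ recv)) = {Done}
E[(¬send ∨ ¬recv) U AF (send ∧ recv)]: least fixpoint, start Z0 = Sat(AF (send ∧ recv)) = {Done}, add states in Sat(¬send ∨ ¬recv) with some successor in Z. Z1 = {Done, Idle}; fixed.
Sat(E[(¬send ∨ ¬recv) U AF (send ∧ recv)]) = {Done, Idle}
EF E[(¬send ∨ ¬recv) U AF (send ∧ recv)]: least fixpoint, start Z0 = {Done, Idle}, add states with some successor in Z. Already a fixed point.
Sat(EF E[(¬send ∨ ¬recv) U AF (send ∧ recv)]) = {Done, Idle}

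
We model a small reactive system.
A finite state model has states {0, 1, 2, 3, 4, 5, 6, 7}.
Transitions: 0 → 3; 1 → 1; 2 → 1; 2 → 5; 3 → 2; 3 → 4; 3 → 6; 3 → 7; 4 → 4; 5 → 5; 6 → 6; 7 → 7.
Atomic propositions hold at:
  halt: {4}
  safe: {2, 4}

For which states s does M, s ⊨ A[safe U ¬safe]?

Sat(¬safe) = {0, 1, 3, 5, 6, 7}
A[safe U ¬safe]: least fixpoint, start Z0 = Sat(¬safe) = {0, 1, 3, 5, 6, 7}, add states in Sat(safe) with every successor in Z. Z1 = {0, 1, 2, 3, 5, 6, 7}; fixed.
Sat(A[safe U ¬safe]) = {0, 1, 2, 3, 5, 6, 7}

{0, 1, 2, 3, 5, 6, 7}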